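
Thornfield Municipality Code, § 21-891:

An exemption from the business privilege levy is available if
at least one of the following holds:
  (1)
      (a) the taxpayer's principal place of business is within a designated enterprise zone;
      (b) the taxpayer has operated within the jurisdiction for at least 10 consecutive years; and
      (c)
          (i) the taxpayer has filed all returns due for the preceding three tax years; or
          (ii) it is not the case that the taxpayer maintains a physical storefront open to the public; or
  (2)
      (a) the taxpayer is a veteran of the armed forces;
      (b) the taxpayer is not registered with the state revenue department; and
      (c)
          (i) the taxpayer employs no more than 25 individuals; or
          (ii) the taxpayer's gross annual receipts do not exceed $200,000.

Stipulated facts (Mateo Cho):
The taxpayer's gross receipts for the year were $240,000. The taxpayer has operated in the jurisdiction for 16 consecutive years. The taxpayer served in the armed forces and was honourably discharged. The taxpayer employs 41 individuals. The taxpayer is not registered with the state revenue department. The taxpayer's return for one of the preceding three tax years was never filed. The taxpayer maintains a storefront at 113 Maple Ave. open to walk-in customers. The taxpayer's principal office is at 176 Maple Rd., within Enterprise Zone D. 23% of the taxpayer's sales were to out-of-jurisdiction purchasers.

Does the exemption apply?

(a) in enterprise zone — satisfied.
(b) ≥ 10 yrs in jurisdiction — holds.
(i) returns current — fails.
(ii) not (has storefront) — not satisfied.
(c) = F OR F = false.
So (1) is not satisfied (T AND T AND F).
(a) veteran — satisfied.
(b) not (state-registered) — met.
(i) ≤ 25 employees — not met.
(ii) receipts ≤ $200,000 — not satisfied.
(c): F OR F → false.
(2): T AND T AND F → false.
Overall: F OR F → false.

No — not exempt.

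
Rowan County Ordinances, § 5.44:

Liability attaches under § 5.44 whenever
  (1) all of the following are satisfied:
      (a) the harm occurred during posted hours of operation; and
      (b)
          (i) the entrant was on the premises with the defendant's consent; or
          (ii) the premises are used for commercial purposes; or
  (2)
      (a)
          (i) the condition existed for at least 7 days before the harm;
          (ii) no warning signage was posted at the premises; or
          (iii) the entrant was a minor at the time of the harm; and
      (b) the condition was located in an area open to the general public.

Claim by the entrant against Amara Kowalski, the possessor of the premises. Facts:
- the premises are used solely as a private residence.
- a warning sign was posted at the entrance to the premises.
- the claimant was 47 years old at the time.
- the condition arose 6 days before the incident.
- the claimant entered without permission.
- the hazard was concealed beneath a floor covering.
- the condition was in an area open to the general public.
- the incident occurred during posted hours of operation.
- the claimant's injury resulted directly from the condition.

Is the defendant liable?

No — not liable.

(a) during posted hours — met.
(i) consent to enter — not satisfied.
(ii) commercial use — not satisfied.
(b): F OR F → false.
So (1) is not satisfied (T AND F).
(i) condition ≥7 days old — not satisfied.
(ii) no signage posted — fails.
(iii) entrant a minor — not satisfied.
So (a) is not satisfied (F OR F OR F).
(b) public area — holds.
(2): F AND T → false.
So Overall is not satisfied (F OR F).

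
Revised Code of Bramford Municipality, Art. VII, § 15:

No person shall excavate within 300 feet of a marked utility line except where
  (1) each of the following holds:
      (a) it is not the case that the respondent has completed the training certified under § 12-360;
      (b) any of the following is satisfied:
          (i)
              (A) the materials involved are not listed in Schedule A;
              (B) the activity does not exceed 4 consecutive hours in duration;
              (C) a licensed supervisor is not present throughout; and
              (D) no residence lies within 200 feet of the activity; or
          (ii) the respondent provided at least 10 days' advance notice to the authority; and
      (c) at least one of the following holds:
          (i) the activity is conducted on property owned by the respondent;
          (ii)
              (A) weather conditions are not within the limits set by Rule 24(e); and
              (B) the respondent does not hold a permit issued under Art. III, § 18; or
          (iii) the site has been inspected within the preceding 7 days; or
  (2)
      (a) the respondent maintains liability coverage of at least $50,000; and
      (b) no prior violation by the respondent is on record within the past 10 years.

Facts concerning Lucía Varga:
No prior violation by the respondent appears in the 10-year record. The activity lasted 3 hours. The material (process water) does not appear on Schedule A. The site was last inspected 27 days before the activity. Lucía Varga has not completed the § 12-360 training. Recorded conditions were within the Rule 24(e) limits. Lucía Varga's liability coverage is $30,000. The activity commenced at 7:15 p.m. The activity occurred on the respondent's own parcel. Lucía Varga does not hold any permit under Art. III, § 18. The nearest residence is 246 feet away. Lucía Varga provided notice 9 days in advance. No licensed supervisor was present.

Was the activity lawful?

(a) not (training certified) — holds.
(A) not (Schedule A material) — holds.
(B) ≤ 4 hrs duration — holds.
(C) not (supervisor present) — met.
(D) no residence in 200 ft — holds.
So (i) is satisfied (T AND T AND T AND T).
(ii) ≥10 days' notice — fails.
(b) = T OR F = true.
(i) own property — holds.
(A) not (weather ok) — fails.
(B) not (holds permit) — holds.
(ii) = F AND T = false.
(iii) site inspected — fails.
(c) = T OR F OR F = true.
So (1) is satisfied (T AND T AND T).
(a) coverage ≥ $50,000 — fails.
(b) no prior violation — met.
(2) = F AND T = false.
Overall: T OR F → true.

Yes — lawful.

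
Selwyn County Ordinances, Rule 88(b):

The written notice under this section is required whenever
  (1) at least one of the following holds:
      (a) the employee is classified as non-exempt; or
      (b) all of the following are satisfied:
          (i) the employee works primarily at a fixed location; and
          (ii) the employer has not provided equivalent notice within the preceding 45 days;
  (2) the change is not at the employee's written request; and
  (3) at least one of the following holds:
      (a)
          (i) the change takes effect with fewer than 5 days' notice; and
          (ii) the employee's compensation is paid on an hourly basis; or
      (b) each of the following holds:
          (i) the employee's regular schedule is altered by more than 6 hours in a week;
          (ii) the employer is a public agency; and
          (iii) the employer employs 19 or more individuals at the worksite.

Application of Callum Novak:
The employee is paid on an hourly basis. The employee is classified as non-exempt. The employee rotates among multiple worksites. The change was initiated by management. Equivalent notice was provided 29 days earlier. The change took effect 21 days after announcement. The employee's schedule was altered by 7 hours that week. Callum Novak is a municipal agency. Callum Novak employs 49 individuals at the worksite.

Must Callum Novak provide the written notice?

Yes — required.

(a) non-exempt — holds.
(i) fixed location — not met.
(ii) no recent notice — not met.
(b): F AND F → false.
(1) = T OR F = true.
(2) not employee-requested — holds.
(i) < 5 days' notice — not met.
(ii) hourly-paid — satisfied.
So (a) is not satisfied (F AND T).
(i) schedule shift > 6h — holds.
(ii) public agency — satisfied.
(iii) ≥ 19 at site — satisfied.
(b): T AND T AND T → true.
(3) = F OR T = true.
So Overall is satisfied (T AND T AND T).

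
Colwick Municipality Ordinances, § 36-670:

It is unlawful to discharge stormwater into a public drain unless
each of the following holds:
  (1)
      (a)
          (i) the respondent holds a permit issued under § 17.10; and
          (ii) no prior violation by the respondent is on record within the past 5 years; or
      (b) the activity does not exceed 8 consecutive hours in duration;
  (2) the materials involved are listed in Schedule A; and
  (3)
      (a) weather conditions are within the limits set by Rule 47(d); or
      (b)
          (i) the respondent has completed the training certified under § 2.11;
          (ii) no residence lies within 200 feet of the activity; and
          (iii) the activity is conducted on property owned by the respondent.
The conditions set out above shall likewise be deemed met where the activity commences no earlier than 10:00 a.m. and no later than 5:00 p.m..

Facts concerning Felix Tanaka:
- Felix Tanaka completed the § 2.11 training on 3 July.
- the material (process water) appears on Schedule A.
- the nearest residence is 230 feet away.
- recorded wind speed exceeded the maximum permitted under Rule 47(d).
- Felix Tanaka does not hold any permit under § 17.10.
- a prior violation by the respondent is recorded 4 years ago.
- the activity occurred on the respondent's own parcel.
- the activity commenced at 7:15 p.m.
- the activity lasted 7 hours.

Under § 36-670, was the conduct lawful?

Yes — lawful.

(i) holds permit — not satisfied.
(ii) no prior violation — not met.
(a): F AND F → false.
(b) ≤ 8 hrs duration — holds.
(1) = F OR T = true.
(2) Schedule A material — met.
(a) weather ok — not satisfied.
(i) training certified — satisfied.
(ii) no residence in 200 ft — satisfied.
(iii) own property — holds.
So (b) is satisfied (T AND T AND T).
(3) = F OR T = true.
Overall: T AND T AND T → true.
Exception (start within hours) — not satisfied.
Result: main true OR exception false → true.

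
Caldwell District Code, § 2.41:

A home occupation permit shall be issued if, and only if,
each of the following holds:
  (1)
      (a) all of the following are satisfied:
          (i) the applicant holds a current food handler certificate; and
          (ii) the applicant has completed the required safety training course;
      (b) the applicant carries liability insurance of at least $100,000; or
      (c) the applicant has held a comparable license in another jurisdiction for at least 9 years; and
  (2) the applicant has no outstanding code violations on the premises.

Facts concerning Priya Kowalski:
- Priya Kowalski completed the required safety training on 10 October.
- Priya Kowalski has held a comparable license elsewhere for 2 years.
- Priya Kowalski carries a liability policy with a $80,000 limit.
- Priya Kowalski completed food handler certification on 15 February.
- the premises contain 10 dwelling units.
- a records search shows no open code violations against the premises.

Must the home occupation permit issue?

(i) food handler cert. — satisfied.
(ii) safety training — satisfied.
(a) = T AND T = true.
(b) insurance ≥ $100,000 — fails.
(c) prior license ≥ 9 yr — fails.
(1): T OR F OR F → true.
(2) no code violations — holds.
Overall: T AND T → true.

Yes — granted.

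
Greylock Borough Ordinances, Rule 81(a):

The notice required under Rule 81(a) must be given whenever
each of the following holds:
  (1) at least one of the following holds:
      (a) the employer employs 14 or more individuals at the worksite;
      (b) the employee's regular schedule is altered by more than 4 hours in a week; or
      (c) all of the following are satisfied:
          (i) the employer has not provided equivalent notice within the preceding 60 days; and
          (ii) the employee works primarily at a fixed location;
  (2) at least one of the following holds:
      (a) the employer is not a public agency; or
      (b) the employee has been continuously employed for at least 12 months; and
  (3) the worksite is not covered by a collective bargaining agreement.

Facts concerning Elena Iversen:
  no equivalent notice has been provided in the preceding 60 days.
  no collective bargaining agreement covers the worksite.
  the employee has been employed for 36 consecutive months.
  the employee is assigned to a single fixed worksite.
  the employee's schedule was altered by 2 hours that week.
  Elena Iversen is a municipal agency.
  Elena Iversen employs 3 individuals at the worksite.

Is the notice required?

(a) ≥ 14 at site — not satisfied.
(b) schedule shift > 4h — not satisfied.
(i) no recent notice — holds.
(ii) fixed location — satisfied.
So (c) is satisfied (T AND T).
(1): F OR F OR T → true.
(a) not (public agency) — not satisfied.
(b) tenure ≥ 12 mo. — met.
(2) = F OR T = true.
(3) no CBA — met.
So Overall is satisfied (T AND T AND T).

Yes — required.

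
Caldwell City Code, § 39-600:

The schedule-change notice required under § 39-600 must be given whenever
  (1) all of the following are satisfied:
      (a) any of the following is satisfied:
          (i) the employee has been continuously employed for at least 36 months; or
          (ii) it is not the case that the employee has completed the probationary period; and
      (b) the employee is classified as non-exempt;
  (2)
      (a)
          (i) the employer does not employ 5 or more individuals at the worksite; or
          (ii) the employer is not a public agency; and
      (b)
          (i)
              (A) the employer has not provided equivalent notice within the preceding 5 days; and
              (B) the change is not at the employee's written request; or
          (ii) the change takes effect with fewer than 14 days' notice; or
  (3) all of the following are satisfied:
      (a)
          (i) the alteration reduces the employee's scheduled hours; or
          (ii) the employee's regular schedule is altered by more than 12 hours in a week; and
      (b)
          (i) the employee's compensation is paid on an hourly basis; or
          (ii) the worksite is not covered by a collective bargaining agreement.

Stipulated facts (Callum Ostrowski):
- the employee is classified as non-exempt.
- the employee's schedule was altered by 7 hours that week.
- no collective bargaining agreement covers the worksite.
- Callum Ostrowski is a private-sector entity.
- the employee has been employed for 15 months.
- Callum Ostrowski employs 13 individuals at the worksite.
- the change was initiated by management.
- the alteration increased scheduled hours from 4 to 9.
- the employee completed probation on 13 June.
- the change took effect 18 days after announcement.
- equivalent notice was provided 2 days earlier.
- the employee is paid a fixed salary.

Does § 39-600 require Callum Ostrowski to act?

(i) tenure ≥ 36 mo. — not met.
(ii) not (past probation) — not satisfied.
So (a) is not satisfied (F OR F).
(b) non-exempt — met.
(1): F AND T → false.
(i) not (≥ 5 at site) — not satisfied.
(ii) not (public agency) — met.
(a): F OR T → true.
(A) no recent notice — not satisfied.
(B) not employee-requested — holds.
(i): F AND T → false.
(ii) < 14 days' notice — fails.
(b) = F OR F = false.
So (2) is not satisfied (T AND F).
(i) hours reduced — not satisfied.
(ii) schedule shift > 12h — fails.
(a): F OR F → false.
(i) hourly-paid — not satisfied.
(ii) no CBA — met.
(b) = F OR T = true.
So (3) is not satisfied (F AND T).
Overall = F OR F OR F = false.

No — not required.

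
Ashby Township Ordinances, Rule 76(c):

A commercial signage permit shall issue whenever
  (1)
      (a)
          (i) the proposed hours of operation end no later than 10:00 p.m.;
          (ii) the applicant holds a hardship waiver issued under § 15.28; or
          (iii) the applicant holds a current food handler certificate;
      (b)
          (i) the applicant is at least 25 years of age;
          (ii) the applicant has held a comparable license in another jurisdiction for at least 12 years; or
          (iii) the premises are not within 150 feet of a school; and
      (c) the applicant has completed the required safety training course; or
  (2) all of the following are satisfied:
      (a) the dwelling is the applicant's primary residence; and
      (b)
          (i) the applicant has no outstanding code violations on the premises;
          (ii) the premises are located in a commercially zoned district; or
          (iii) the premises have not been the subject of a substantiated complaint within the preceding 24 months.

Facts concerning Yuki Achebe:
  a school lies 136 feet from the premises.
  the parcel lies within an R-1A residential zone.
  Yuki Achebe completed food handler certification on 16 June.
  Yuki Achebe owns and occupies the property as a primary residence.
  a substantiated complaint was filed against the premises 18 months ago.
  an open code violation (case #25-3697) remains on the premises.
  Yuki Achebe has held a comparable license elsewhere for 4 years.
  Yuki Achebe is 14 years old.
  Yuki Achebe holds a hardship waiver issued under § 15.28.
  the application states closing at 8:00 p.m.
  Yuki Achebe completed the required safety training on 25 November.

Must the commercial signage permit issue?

(i) closes by 10 p.m. — met.
(ii) hardship waiver — met.
(iii) food handler cert. — satisfied.
(a): T OR T OR T → true.
(i) age ≥ 25 — fails.
(ii) prior license ≥ 12 yr — not met.
(iii) ≥150 ft from school — not met.
So (b) is not satisfied (F OR F OR F).
(c) safety training — satisfied.
(1): T AND F AND T → false.
(a) primary residence — holds.
(i) no code violations — fails.
(ii) commercially zoned — not met.
(iii) no complaint in 24 mo. — fails.
(b): F OR F OR F → false.
(2): T AND F → false.
So Overall is not satisfied (F OR F).

No — denied.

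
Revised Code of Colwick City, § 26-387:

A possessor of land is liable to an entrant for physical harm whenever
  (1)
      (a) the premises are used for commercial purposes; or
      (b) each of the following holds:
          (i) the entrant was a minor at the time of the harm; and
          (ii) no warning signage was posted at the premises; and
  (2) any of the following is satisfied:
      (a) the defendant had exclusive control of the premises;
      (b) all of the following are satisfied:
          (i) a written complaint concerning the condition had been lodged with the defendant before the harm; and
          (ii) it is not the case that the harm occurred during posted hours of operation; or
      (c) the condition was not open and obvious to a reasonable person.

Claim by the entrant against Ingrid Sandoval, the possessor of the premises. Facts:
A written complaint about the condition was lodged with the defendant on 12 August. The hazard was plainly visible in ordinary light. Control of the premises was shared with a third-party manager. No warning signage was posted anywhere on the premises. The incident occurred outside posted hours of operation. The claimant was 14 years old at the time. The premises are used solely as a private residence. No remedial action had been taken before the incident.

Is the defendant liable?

(a) commercial use — not satisfied.
(i) entrant a minor — holds.
(ii) no signage posted — satisfied.
(b): T AND T → true.
(1): F OR T → true.
(a) exclusive control — not satisfied.
(i) complaint lodged — satisfied.
(ii) not (during posted hours) — met.
(b): T AND T → true.
(c) not open/obvious — fails.
(2): F OR T OR F → true.
Overall = T AND T = true.

Yes — liable.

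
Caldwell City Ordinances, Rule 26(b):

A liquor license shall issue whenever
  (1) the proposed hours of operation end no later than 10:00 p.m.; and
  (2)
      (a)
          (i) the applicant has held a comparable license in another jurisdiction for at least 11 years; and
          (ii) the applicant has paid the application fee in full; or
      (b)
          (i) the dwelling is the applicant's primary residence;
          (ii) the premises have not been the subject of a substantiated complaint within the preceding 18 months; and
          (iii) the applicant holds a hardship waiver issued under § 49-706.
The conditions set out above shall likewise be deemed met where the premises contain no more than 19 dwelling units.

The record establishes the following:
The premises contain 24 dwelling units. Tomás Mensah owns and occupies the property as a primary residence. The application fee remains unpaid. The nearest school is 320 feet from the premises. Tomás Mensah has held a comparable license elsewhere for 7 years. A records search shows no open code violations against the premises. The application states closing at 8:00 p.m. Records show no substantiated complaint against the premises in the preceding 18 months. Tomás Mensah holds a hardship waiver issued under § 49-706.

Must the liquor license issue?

(1) closes by 10 p.m. — holds.
(i) prior license ≥ 11 yr — fails.
(ii) fee paid — fails.
So (a) is not satisfied (F AND F).
(i) primary residence — holds.
(ii) no complaint in 18 mo. — satisfied.
(iii) hardship waiver — satisfied.
(b): T AND T AND T → true.
(2) = F OR T = true.
So Overall is satisfied (T AND T).
Exception (≤ 19 units) — not satisfied.
Result: main true OR exception false → true.

Yes — granted.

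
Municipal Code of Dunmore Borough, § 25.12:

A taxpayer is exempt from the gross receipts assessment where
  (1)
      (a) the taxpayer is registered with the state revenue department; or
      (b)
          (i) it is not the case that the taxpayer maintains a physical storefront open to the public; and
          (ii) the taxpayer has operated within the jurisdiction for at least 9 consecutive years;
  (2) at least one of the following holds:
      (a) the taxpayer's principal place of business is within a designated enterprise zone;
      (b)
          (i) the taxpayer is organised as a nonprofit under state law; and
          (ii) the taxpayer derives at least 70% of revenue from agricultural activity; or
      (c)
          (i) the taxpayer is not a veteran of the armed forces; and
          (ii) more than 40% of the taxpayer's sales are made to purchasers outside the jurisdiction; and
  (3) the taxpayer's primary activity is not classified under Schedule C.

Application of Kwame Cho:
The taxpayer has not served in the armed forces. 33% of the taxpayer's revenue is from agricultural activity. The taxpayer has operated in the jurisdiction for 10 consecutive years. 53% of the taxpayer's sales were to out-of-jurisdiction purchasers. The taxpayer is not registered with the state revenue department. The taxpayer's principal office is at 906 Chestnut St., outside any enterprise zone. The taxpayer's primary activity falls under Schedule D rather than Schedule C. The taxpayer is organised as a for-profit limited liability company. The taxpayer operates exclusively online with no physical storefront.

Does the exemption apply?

(a) state-registered — not satisfied.
(i) not (has storefront) — met.
(ii) ≥ 9 yrs in jurisdiction — met.
(b) = T AND T = true.
(1): F OR T → true.
(a) in enterprise zone — not satisfied.
(i) nonprofit — not met.
(ii) ≥70% agricultural — not satisfied.
(b): F AND F → false.
(i) not (veteran) — met.
(ii) >40% out-of-jur. sales — holds.
So (c) is satisfied (T AND T).
So (2) is satisfied (F OR F OR T).
(3) not (Schedule C activity) — satisfied.
Overall: T AND T AND T → true.

Yes — exempt.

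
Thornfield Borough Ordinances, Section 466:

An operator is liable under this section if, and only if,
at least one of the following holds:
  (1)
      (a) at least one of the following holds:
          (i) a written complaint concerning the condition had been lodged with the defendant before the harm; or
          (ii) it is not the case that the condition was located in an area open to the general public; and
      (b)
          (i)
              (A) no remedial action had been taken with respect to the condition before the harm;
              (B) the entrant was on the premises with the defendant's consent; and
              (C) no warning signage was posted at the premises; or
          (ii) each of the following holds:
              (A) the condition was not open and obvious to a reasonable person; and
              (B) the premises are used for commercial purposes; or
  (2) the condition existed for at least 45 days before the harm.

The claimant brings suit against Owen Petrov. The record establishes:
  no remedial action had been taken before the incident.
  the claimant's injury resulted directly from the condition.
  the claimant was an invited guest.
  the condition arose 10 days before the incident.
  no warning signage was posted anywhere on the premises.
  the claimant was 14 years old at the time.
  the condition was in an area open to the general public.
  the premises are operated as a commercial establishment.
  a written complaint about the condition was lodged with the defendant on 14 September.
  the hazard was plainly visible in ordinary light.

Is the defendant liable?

Yes — liable.

(i) complaint lodged — satisfied.
(ii) not (public area) — not met.
(a): T OR F → true.
(A) no remedial action — holds.
(B) consent to enter — satisfied.
(C) no signage posted — met.
(i) = T AND T AND T = true.
(A) not open/obvious — not met.
(B) commercial use — met.
(ii) = F AND T = false.
(b): T OR F → true.
So (1) is satisfied (T AND T).
(2) condition ≥45 days old — not satisfied.
Overall: T OR F → true.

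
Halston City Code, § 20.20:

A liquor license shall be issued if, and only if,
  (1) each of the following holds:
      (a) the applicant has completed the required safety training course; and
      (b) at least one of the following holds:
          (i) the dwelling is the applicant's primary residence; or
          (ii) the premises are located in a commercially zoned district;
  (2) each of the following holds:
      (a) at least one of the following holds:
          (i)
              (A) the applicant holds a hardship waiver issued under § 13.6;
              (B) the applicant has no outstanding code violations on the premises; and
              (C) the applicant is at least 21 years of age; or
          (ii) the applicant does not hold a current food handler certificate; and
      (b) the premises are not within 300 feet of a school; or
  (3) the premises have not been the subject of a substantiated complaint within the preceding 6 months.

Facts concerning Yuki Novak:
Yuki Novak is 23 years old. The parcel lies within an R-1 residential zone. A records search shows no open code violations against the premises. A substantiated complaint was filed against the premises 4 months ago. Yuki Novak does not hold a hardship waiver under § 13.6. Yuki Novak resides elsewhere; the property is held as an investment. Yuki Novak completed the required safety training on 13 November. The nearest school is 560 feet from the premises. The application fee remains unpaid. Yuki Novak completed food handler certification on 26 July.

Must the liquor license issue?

(a) safety training — holds.
(i) primary residence — fails.
(ii) commercially zoned — fails.
So (b) is not satisfied (F OR F).
So (1) is not satisfied (T AND F).
(A) hardship waiver — fails.
(B) no code violations — satisfied.
(C) age ≥ 21 — satisfied.
(i) = F AND T AND T = false.
(ii) not (food handler cert.) — fails.
So (a) is not satisfied (F OR F).
(b) ≥300 ft from school — holds.
(2) = F AND T = false.
(3) no complaint in 6 mo. — fails.
So Overall is not satisfied (F OR F OR F).

No — denied.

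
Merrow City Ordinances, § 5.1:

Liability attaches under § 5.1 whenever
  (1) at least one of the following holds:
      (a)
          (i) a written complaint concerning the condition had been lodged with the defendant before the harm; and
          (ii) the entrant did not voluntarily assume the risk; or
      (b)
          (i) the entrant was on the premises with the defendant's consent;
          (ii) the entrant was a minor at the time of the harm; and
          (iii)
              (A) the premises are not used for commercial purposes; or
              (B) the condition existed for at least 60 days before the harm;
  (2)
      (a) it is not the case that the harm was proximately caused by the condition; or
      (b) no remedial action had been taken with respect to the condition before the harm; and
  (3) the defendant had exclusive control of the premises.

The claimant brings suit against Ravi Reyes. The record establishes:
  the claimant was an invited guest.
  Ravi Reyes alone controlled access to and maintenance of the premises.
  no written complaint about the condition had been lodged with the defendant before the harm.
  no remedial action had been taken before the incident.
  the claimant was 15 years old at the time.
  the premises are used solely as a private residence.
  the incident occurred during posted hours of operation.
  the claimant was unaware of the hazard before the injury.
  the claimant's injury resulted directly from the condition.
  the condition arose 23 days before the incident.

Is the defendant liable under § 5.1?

(i) complaint lodged — not satisfied.
(ii) no assumed risk — satisfied.
So (a) is not satisfied (F AND T).
(i) consent to enter — holds.
(ii) entrant a minor — met.
(A) not (commercial use) — met.
(B) condition ≥60 days old — not met.
(iii) = T OR F = true.
So (b) is satisfied (T AND T AND T).
(1) = F OR T = true.
(a) not (proximate cause) — fails.
(b) no remedial action — satisfied.
So (2) is satisfied (F OR T).
(3) exclusive control — satisfied.
So Overall is satisfied (T AND T AND T).

Yes — liable.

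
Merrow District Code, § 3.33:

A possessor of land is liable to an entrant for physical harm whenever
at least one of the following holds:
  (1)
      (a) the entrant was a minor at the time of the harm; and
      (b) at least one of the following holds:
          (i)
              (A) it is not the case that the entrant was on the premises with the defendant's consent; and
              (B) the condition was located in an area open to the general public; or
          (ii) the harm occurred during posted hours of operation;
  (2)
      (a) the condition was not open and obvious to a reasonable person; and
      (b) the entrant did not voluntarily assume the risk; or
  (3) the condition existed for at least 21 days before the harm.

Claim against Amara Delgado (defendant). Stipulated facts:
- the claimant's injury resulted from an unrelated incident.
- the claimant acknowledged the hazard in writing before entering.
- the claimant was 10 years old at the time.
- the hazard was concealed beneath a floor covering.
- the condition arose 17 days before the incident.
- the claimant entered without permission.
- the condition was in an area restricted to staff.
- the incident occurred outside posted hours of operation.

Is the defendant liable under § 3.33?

(a) entrant a minor — met.
(A) not (consent to enter) — satisfied.
(B) public area — not satisfied.
(i) = T AND F = false.
(ii) during posted hours — not satisfied.
(b) = F OR F = false.
(1): T AND F → false.
(a) not open/obvious — holds.
(b) no assumed risk — fails.
(2) = T AND F = false.
(3) condition ≥21 days old — not satisfied.
So Overall is not satisfied (F OR F OR F).

No — not liable.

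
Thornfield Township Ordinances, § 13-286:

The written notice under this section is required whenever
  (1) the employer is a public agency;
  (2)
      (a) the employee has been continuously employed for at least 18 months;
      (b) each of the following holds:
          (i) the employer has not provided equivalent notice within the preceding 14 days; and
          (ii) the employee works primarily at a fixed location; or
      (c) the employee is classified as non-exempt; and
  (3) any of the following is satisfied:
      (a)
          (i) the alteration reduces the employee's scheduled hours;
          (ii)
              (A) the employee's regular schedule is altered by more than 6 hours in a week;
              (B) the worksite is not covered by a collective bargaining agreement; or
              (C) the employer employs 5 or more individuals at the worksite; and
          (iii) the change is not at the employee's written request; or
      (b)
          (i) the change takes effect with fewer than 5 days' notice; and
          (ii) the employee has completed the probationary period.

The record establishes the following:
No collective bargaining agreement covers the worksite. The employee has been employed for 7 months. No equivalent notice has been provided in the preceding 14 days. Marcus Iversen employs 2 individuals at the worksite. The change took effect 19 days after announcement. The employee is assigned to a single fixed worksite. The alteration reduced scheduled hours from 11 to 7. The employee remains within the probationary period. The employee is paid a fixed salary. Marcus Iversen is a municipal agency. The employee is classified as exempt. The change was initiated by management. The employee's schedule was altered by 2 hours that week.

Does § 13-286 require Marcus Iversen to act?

Yes — required.

(1) public agency — satisfied.
(a) tenure ≥ 18 mo. — not satisfied.
(i) no recent notice — holds.
(ii) fixed location — met.
(b) = T AND T = true.
(c) non-exempt — not met.
So (2) is satisfied (F OR T OR F).
(i) hours reduced — met.
(A) schedule shift > 6h — not met.
(B) no CBA — met.
(C) ≥ 5 at site — not met.
(ii): F OR T OR F → true.
(iii) not employee-requested — satisfied.
(a) = T AND T AND T = true.
(i) < 5 days' notice — not met.
(ii) past probation — fails.
(b) = F AND F = false.
(3) = T OR F = true.
So Overall is satisfied (T AND T AND T).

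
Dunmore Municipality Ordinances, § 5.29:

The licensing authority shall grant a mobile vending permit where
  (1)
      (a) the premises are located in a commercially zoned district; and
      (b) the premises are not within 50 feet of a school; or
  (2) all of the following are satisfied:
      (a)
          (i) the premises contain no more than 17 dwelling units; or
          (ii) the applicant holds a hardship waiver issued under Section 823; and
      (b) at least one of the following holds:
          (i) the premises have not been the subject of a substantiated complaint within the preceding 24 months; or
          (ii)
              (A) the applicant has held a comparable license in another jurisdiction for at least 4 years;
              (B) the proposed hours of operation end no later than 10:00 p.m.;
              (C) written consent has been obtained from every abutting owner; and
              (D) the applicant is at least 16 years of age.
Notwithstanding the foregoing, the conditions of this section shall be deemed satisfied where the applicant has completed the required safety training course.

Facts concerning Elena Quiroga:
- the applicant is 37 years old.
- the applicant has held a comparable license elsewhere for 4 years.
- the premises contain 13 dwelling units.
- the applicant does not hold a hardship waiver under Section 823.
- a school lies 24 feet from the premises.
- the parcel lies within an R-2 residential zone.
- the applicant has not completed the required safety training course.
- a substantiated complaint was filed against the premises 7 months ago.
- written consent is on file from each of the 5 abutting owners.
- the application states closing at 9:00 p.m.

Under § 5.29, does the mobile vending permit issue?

(a) commercially zoned — fails.
(b) ≥50 ft from school — fails.
(1) = F AND F = false.
(i) ≤ 17 units — satisfied.
(ii) hardship waiver — not satisfied.
(a): T OR F → true.
(i) no complaint in 24 mo. — not satisfied.
(A) prior license ≥ 4 yr — satisfied.
(B) closes by 10 p.m. — met.
(C) all abutters consent — met.
(D) age ≥ 16 — holds.
So (ii) is satisfied (T AND T AND T AND T).
So (b) is satisfied (F OR T).
(2): T AND T → true.
Overall: F OR T → true.
Exception (safety training) — not satisfied.
Result: main true OR exception false → true.

Yes — granted.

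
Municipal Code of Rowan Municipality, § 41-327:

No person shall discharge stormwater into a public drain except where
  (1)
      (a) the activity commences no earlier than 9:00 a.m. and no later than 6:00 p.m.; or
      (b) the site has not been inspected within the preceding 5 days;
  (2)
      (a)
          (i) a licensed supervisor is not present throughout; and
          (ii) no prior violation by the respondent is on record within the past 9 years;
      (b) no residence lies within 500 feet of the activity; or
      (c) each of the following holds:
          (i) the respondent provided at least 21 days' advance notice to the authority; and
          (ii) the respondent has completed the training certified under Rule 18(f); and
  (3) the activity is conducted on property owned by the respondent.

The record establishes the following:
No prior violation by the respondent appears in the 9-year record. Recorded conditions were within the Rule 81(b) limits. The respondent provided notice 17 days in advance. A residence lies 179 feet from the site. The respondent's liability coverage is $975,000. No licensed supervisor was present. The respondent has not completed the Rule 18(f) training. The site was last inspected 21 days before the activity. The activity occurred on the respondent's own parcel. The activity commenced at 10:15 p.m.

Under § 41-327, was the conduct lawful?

Yes — lawful.

(a) start within hours — fails.
(b) not (site inspected) — met.
(1): F OR T → true.
(i) not (supervisor present) — satisfied.
(ii) no prior violation — satisfied.
(a): T AND T → true.
(b) no residence in 500 ft — not met.
(i) ≥21 days' notice — not satisfied.
(ii) training certified — fails.
(c): F AND F → false.
So (2) is satisfied (T OR F OR F).
(3) own property — satisfied.
So Overall is satisfied (T AND T AND T).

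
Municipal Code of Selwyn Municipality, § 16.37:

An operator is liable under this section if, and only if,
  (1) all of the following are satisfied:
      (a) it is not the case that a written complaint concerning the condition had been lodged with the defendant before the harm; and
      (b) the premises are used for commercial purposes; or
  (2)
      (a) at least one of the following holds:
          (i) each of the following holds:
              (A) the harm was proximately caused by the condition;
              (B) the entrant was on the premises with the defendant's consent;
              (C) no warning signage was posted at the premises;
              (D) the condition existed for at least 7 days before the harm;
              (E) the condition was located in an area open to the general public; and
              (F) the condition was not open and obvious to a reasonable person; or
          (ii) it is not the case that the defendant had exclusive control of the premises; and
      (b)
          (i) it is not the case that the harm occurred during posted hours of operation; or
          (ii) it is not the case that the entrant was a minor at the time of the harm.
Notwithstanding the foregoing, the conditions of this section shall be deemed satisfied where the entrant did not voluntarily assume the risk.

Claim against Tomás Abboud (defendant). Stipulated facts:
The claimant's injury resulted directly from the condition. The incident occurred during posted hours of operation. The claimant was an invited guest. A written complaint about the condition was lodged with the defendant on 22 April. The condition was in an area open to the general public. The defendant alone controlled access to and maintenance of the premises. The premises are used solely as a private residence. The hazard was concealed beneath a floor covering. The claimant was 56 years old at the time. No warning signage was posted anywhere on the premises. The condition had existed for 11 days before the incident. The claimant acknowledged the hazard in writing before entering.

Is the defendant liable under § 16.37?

Yes — liable.

(a) not (complaint lodged) — not met.
(b) commercial use — not satisfied.
(1): F AND F → false.
(A) proximate cause — holds.
(B) consent to enter — holds.
(C) no signage posted — satisfied.
(D) condition ≥7 days old — met.
(E) public area — satisfied.
(F) not open/obvious — met.
(i): T AND T AND T AND T AND T AND T → true.
(ii) not (exclusive control) — not satisfied.
(a) = T OR F = true.
(i) not (during posted hours) — not satisfied.
(ii) not (entrant a minor) — met.
(b) = F OR T = true.
(2): T AND T → true.
Overall: F OR T → true.
Exception (no assumed risk) — not satisfied.
Result: main true OR exception false → true.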